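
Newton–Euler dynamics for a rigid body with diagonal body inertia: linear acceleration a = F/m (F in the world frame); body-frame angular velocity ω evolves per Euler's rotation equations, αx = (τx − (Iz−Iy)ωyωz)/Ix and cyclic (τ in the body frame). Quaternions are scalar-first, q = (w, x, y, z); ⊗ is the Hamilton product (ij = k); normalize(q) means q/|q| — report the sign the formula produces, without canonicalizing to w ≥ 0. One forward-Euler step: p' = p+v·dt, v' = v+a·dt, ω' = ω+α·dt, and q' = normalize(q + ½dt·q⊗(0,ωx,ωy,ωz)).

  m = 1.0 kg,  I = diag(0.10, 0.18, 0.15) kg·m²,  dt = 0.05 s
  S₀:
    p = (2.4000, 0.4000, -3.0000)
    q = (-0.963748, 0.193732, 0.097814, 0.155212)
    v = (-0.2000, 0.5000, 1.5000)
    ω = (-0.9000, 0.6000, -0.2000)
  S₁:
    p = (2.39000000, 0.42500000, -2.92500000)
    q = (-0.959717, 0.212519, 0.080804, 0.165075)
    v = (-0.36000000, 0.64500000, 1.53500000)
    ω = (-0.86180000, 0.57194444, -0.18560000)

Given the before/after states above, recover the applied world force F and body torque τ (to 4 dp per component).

F = (-3.2000, 2.9000, 0.7000)
τ = (0.0800, -0.1100, 0.0000)

ω₁ − ω₀ = (0.03820000, -0.02805556, 0.01440000)
gyro term ω₀×Iω₀ = (0.0036, -0.0090, -0.0432)
τ = I·(Δω/dt) + ω₀×(Iω₀) = (0.0800, -0.1100, 0.0000)
v₁ − v₀ = (-0.16000000, 0.14500000, 0.03500000)
m·(v₁−v₀)/dt = (-3.2000, 2.9000, 0.7000)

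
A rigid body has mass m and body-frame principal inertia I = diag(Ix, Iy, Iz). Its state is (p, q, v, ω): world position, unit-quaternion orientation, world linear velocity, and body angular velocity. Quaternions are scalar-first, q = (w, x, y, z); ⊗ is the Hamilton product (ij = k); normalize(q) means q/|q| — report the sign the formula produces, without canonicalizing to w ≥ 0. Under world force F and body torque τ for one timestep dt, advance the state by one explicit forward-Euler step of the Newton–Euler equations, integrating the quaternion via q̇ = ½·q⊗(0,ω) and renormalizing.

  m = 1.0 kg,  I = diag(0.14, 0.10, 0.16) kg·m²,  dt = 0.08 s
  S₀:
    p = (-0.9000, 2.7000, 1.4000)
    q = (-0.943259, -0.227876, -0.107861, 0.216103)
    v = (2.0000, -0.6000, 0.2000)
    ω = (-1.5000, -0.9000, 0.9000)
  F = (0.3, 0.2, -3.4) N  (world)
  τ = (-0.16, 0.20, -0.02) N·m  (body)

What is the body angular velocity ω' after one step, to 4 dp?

angular accel α = (-0.7957, 1.7300, 0.2125)
new body rate ω' = (-1.5637, -0.7616, 0.9170)

ω' = (-1.5637, -0.7616, 0.9170)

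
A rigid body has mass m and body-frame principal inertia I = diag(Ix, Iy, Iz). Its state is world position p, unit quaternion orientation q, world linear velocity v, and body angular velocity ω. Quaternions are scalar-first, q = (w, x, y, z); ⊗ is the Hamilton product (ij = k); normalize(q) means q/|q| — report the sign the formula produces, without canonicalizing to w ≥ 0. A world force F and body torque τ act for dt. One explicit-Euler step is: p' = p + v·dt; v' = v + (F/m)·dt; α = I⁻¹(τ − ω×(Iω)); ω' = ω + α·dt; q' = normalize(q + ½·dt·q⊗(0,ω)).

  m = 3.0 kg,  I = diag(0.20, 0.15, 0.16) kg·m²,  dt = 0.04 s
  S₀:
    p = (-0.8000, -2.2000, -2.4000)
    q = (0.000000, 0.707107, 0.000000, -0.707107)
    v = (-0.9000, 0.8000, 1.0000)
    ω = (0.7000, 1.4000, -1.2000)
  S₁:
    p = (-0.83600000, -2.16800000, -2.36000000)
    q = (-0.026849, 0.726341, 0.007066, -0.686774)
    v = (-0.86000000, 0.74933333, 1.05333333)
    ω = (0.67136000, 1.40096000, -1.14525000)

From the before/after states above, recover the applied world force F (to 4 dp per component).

velocity change Δv = (0.04000000, -0.05066667, 0.05333333)
applied force F = (3.0000, -3.8000, 4.0000)

F = (3.0000, -3.8000, 4.0000)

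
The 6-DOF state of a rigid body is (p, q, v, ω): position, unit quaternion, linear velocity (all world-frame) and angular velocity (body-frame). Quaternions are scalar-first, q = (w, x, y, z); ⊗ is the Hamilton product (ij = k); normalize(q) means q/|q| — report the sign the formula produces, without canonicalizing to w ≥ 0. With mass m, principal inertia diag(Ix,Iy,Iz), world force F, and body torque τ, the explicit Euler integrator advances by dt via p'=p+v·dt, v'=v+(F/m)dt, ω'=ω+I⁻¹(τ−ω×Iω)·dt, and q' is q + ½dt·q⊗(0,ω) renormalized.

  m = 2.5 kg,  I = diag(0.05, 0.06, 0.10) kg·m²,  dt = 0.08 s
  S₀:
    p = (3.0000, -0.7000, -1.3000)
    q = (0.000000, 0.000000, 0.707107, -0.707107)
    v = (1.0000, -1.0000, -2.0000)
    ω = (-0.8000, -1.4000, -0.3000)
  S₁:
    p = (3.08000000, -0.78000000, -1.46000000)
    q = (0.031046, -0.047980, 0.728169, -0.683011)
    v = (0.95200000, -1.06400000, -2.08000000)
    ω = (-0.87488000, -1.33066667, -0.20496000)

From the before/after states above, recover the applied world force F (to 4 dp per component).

F = (-1.5000, -2.0000, -2.5000)

velocity change Δv = (-0.04800000, -0.06400000, -0.08000000)
m·(v₁−v₀)/dt = (-1.5000, -2.0000, -2.5000)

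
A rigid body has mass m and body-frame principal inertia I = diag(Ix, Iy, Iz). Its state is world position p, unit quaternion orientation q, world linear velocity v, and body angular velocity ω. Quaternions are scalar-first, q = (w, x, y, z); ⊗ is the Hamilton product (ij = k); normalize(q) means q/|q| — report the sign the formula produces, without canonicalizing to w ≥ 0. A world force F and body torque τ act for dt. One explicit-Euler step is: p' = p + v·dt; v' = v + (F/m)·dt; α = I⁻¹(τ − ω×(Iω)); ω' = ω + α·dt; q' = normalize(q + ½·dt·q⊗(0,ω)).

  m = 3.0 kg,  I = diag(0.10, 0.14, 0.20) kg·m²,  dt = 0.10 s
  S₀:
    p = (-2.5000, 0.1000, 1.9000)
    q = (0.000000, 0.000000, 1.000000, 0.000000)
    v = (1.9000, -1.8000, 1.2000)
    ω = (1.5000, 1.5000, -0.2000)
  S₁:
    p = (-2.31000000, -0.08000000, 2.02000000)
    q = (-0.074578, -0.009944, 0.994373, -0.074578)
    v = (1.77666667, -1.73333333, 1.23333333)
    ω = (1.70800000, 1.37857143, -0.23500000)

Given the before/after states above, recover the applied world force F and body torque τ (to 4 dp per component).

Δv = v₁−v₀ = (-0.12333333, 0.06666667, 0.03333333)
F = m·Δv/dt = (-3.7000, 2.0000, 1.0000)
ω₁ − ω₀ = (0.20800000, -0.12142857, -0.03500000)
ω₀×(Iω₀) = (-0.0180, 0.0300, 0.0900)
I·α + gyro = (0.1900, -0.1400, 0.0200)

F = (-3.7000, 2.0000, 1.0000)
τ = (0.1900, -0.1400, 0.0200)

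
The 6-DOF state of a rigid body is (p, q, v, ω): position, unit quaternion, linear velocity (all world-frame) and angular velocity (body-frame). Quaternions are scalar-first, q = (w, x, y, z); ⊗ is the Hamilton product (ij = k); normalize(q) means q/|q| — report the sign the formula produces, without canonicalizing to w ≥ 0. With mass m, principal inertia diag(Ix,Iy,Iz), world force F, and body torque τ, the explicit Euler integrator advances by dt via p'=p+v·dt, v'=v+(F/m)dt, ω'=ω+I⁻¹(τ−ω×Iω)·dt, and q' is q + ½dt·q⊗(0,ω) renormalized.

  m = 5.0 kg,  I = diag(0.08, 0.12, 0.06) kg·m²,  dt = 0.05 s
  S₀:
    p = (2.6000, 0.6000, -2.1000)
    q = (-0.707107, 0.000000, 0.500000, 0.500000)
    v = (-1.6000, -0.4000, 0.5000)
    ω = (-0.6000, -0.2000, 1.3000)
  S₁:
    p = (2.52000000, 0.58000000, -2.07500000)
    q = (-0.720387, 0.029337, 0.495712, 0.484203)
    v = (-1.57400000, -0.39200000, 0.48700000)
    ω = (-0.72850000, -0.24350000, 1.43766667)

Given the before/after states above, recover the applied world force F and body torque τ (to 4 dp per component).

Δv = v₁−v₀ = (0.02600000, 0.00800000, -0.01300000)
F = m·Δv/dt = (2.6000, 0.8000, -1.3000)
ω₁ − ω₀ = (-0.12850000, -0.04350000, 0.13766667)
ω₀×(Iω₀) = (0.0156, -0.0156, 0.0048)
τ = I·(Δω/dt) + ω₀×(Iω₀) = (-0.1900, -0.1200, 0.1700)

F = (2.6000, 0.8000, -1.3000)
τ = (-0.1900, -0.1200, 0.1700)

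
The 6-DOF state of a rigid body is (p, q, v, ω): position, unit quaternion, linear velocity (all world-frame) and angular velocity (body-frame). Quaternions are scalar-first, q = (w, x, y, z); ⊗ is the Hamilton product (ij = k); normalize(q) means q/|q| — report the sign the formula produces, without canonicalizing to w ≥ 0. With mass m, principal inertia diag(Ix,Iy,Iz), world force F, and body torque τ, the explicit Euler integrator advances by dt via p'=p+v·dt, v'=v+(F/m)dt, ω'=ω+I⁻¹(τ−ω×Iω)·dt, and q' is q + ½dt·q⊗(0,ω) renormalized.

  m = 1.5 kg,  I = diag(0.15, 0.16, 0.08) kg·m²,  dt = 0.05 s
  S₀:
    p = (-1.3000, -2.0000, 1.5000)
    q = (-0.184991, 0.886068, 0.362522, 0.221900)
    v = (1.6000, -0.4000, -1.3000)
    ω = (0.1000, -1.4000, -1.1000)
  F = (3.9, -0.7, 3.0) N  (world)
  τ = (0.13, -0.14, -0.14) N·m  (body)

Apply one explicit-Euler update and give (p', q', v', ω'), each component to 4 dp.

p' = (-1.2200, -2.0200, 1.4350)
q' = (-0.1682, 0.8825, 0.3935, 0.1949)
v' = (1.7300, -0.4233, -1.2000)
ω' = (0.1844, -1.4413, -1.1866)

a = F/m = (2.6000, -0.4667, 2.0000)
p + v·dt = (-1.2200, -2.0200, 1.4350)
v + (F/m)dt = (1.7300, -0.4233, -1.2000)
(τ − ω×Iω)/I = (1.6880, -0.8269, -1.7325)
ω + α·dt = (0.1844, -1.4413, -1.1866)
2q̇ = q⊗(0,ω) = (0.6630140, -0.1066133, 1.2558522, -1.0732573)
q + ½dt·q⊗(0,ω), renormalized = (-0.1682, 0.8825, 0.3935, 0.1949)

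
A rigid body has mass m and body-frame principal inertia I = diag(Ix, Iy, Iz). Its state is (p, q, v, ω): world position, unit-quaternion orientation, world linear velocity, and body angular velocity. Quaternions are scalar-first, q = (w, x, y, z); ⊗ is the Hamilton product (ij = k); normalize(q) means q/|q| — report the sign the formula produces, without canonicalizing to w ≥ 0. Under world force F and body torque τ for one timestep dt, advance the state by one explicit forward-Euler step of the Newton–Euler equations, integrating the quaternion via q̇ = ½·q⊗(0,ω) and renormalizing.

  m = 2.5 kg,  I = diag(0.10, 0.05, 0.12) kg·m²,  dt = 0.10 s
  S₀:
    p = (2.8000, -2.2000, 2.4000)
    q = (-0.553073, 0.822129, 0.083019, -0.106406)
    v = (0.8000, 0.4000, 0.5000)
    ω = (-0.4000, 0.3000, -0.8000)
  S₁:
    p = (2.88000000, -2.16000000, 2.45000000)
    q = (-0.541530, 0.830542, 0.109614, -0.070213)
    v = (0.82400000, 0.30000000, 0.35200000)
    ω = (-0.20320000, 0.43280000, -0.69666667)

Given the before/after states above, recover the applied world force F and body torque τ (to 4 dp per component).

Δv = v₁−v₀ = (0.02400000, -0.10000000, -0.14800000)
F = m·Δv/dt = (0.6000, -2.5000, -3.7000)
Δω = ω₁−ω₀ = (0.19680000, 0.13280000, 0.10333333)
τ = I·(Δω/dt) + ω₀×(Iω₀) = (0.1800, 0.0600, 0.1300)

F = (0.6000, -2.5000, -3.7000)
τ = (0.1800, 0.0600, 0.1300)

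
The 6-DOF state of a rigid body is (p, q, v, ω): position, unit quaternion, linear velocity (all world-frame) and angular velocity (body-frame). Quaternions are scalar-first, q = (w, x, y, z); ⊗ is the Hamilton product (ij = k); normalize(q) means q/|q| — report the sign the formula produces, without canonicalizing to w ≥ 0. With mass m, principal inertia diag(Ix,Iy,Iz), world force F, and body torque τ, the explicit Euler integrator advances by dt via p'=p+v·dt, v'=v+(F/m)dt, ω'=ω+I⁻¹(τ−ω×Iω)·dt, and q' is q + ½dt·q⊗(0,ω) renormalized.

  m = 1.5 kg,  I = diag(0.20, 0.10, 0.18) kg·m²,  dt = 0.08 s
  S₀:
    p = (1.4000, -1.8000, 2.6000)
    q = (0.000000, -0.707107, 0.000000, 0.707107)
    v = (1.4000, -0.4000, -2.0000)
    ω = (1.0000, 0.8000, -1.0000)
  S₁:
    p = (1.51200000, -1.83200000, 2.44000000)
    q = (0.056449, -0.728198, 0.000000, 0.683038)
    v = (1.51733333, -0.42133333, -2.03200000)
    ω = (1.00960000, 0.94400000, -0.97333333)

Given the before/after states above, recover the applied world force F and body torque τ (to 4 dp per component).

Δv = v₁−v₀ = (0.11733333, -0.02133333, -0.03200000)
F = m·Δv/dt = (2.2000, -0.4000, -0.6000)
ω₁ − ω₀ = (0.00960000, 0.14400000, 0.02666667)
τ = I·(Δω/dt) + ω₀×(Iω₀) = (-0.0400, 0.1600, -0.0200)

F = (2.2000, -0.4000, -0.6000)
τ = (-0.0400, 0.1600, -0.0200)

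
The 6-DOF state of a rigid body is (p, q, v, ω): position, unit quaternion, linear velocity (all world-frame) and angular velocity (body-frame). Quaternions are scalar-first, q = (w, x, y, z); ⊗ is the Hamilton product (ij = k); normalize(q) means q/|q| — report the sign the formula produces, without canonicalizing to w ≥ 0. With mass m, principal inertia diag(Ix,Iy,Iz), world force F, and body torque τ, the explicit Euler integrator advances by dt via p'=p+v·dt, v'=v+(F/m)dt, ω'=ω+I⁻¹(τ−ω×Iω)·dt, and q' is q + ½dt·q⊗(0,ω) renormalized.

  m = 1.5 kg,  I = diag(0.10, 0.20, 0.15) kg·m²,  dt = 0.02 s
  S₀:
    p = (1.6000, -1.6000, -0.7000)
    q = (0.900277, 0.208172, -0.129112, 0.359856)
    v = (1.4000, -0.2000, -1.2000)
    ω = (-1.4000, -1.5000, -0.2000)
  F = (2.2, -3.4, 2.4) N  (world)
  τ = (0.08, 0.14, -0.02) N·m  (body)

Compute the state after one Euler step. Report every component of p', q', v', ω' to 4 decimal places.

angular accel α = (0.9500, 0.7700, -1.5333)
new body rate ω' = (-1.3810, -1.4846, -0.2307)
2q̇ = q⊗(0,ω) = (0.1697440, -0.6947814, -1.8125795, -0.6730702)
q + ½dt·q⊗(0,ω), renormalized = (0.9018, 0.2012, -0.1472, 0.3531)
new position p' = (1.6280, -1.6040, -0.7240)
v' = v + a·dt = (1.4293, -0.2453, -1.1680)

p' = (1.6280, -1.6040, -0.7240)
q' = (0.9018, 0.2012, -0.1472, 0.3531)
v' = (1.4293, -0.2453, -1.1680)
ω' = (-1.3810, -1.4846, -0.2307)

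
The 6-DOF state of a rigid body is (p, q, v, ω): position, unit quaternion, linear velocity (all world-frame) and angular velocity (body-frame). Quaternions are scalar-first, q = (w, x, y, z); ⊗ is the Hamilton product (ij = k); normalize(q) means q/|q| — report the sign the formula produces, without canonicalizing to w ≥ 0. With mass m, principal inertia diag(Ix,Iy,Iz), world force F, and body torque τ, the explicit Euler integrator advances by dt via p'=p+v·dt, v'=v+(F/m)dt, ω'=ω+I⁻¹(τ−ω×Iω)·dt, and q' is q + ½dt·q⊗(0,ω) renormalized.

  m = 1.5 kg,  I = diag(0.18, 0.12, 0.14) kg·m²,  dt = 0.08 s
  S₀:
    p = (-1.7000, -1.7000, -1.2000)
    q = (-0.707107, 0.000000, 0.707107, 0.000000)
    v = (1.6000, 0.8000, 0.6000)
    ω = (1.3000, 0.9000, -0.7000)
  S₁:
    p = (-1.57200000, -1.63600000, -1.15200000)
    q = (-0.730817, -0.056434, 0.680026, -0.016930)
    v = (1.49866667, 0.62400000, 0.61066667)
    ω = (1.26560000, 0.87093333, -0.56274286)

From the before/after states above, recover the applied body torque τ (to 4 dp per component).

ω₁ − ω₀ = (-0.03440000, -0.02906667, 0.13725714)
ω₀×(Iω₀) = (-0.0126, -0.0364, -0.0702)
τ = I·(Δω/dt) + ω₀×(Iω₀) = (-0.0900, -0.0800, 0.1700)

τ = (-0.0900, -0.0800, 0.1700)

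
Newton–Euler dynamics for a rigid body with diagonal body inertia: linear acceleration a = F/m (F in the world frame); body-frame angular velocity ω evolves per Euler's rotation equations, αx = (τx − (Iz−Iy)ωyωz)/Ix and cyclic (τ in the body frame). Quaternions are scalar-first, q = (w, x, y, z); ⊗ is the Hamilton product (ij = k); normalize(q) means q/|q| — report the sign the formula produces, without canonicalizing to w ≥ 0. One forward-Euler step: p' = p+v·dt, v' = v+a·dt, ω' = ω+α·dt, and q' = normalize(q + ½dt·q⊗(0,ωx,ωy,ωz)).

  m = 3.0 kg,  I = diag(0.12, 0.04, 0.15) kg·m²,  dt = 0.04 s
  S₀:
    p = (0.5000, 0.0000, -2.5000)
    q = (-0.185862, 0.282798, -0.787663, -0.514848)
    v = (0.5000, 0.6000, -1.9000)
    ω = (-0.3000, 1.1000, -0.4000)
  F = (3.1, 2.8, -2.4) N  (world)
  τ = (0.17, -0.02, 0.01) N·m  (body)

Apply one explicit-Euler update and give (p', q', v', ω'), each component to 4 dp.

p' = (0.5200, 0.0240, -2.5760)
q' = (-0.1709, 0.3015, -0.7862, -0.5117)
v' = (0.5413, 0.6373, -1.9320)
ω' = (-0.2272, 1.0836, -0.4044)

precession coupling ω×(Iω) = (-0.0484, -0.0036, 0.0264)
angular accel α = (1.8200, -0.4100, -0.1093)
ω' = ω + α·dt = (-0.2272, 1.0836, -0.4044)
q⊗(0,ω) = (0.7453295, 0.9371566, 0.0631254, 0.1491237)
q' = normalize(q + ½dt·q⊗(0,ω)) = (-0.1709, 0.3015, -0.7862, -0.5117)
new position p' = (0.5200, 0.0240, -2.5760)
v' = v + a·dt = (0.5413, 0.6373, -1.9320)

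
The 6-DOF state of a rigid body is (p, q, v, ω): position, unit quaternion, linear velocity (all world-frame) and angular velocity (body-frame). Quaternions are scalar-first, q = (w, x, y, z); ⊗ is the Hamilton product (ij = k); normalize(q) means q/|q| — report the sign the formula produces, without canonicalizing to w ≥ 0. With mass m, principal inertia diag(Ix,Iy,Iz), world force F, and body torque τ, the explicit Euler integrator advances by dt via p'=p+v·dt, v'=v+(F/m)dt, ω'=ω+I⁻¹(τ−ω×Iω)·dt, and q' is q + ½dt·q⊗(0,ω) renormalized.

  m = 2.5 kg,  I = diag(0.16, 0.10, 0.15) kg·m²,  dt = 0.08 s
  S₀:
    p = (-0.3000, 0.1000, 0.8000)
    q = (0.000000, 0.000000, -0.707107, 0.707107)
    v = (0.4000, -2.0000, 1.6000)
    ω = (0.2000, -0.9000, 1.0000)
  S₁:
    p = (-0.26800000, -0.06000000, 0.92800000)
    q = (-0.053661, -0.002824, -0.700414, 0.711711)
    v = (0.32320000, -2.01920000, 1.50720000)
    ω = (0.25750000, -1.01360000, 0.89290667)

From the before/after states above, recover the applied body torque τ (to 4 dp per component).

τ = (0.0700, -0.1400, -0.1900)

rate change Δω = (0.05750000, -0.11360000, -0.10709333)
ω₀×(Iω₀) = (-0.0450, 0.0020, 0.0108)
applied torque τ = (0.0700, -0.1400, -0.1900)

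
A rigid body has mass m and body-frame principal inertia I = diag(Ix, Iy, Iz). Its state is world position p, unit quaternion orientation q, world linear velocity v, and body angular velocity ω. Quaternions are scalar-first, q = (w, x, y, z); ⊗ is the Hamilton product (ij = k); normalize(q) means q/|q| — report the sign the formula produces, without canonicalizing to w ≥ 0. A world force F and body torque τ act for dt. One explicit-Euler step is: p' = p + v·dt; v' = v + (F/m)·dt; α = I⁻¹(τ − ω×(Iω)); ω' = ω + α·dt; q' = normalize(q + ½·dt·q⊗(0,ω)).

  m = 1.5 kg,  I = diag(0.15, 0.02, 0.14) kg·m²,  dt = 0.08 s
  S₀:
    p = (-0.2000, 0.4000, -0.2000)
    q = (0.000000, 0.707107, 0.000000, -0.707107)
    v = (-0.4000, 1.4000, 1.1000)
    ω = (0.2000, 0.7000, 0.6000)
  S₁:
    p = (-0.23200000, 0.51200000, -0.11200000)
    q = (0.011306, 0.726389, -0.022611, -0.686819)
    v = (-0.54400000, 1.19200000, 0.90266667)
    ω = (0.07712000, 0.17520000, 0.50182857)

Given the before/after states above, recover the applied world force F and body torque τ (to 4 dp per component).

F = (-2.7000, -3.9000, -3.7000)
τ = (-0.1800, -0.1300, -0.1900)

ω₁ − ω₀ = (-0.12288000, -0.52480000, -0.09817143)
precession coupling = (0.0504, 0.0012, -0.0182)
I·α + gyro = (-0.1800, -0.1300, -0.1900)
Δv = v₁−v₀ = (-0.14400000, -0.20800000, -0.19733333)
applied force F = (-2.7000, -3.9000, -3.7000)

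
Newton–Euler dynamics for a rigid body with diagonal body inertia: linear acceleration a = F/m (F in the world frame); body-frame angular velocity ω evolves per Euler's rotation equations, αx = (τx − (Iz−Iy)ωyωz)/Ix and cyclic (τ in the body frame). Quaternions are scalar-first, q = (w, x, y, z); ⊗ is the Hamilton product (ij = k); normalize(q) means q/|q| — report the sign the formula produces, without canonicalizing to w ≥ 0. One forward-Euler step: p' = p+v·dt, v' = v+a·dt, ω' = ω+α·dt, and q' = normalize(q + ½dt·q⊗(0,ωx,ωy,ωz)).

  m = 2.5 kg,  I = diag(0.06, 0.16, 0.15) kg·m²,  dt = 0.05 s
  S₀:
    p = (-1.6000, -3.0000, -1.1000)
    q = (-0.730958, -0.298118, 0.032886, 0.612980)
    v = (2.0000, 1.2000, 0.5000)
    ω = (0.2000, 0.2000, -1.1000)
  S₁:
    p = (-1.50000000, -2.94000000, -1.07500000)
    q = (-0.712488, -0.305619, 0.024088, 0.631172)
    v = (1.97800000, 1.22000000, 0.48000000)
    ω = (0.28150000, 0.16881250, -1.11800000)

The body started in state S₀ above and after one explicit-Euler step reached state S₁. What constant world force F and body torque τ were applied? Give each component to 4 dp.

rate change Δω = (0.08150000, -0.03118750, -0.01800000)
ω₀×(Iω₀) = (0.0022, 0.0198, 0.0040)
applied torque τ = (0.1000, -0.0800, -0.0500)
v₁ − v₀ = (-0.02200000, 0.02000000, -0.02000000)
F = m·Δv/dt = (-1.1000, 1.0000, -1.0000)

F = (-1.1000, 1.0000, -1.0000)
τ = (0.1000, -0.0800, -0.0500)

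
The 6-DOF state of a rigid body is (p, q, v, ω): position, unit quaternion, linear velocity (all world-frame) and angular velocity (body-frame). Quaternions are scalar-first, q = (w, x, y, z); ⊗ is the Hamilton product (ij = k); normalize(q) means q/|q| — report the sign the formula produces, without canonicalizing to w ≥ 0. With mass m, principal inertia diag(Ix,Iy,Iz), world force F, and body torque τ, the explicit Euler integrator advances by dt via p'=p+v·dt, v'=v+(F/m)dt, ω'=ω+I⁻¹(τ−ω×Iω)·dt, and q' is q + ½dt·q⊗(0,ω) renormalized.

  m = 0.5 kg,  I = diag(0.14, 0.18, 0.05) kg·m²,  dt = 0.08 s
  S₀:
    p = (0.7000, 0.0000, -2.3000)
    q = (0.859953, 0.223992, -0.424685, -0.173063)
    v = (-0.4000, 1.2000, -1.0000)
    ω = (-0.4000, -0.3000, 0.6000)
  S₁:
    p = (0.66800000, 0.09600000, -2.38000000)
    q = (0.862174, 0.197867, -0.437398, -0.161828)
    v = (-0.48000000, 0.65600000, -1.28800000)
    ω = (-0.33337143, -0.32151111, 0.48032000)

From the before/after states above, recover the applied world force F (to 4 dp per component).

F = (-0.5000, -3.4000, -1.8000)

v₁ − v₀ = (-0.08000000, -0.54400000, -0.28800000)
m·(v₁−v₀)/dt = (-0.5000, -3.4000, -1.8000)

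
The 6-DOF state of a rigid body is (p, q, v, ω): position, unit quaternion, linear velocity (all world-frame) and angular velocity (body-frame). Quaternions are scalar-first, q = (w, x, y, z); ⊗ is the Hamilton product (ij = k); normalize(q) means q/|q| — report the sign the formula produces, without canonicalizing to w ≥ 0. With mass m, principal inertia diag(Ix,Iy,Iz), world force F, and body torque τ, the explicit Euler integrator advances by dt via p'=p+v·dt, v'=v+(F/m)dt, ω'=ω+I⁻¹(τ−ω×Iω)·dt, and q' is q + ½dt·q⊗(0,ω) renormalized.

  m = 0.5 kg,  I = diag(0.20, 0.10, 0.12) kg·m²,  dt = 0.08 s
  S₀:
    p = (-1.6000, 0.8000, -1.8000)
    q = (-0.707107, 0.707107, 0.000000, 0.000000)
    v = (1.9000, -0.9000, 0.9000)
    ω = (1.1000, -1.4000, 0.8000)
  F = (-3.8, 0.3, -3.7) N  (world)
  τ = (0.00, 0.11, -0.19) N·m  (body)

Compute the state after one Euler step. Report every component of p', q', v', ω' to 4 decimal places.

p' = (-1.4480, 0.7280, -1.7280)
q' = (-0.7360, 0.6739, 0.0169, -0.0620)
v' = (1.2920, -0.8520, 0.3080)
ω' = (1.1090, -1.3683, 0.5707)

new position p' = (-1.4480, 0.7280, -1.7280)
v + (F/m)dt = (1.2920, -0.8520, 0.3080)
precession coupling ω×(Iω) = (-0.0224, 0.0704, 0.1540)
(τ − ω×Iω)/I = (0.1120, 0.3960, -2.8667)
new body rate ω' = (1.1090, -1.3683, 0.5707)
2q̇ = q⊗(0,ω) = (-0.7778177, -0.7778177, 0.4242642, -1.5556354)
q' = normalize(q + ½dt·q⊗(0,ω)) = (-0.7360, 0.6739, 0.0169, -0.0620)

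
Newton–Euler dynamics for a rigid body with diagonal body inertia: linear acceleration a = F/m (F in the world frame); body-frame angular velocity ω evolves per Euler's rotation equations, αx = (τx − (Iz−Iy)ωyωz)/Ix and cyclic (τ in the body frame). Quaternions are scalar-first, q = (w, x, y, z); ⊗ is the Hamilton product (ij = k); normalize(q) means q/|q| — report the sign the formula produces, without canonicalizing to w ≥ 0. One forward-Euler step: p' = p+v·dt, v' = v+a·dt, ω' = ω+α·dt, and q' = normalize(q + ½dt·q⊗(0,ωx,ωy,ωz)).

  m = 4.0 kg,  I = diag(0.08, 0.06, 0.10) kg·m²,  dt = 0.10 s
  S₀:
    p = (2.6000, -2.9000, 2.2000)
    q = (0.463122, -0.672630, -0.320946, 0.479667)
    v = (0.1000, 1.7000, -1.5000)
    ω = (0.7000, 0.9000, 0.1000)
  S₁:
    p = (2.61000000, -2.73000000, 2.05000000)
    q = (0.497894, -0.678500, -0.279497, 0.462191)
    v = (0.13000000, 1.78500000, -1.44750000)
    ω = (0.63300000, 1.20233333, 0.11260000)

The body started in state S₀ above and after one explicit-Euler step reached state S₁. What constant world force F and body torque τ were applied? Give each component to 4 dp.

Δv = v₁−v₀ = (0.03000000, 0.08500000, 0.05250000)
m·(v₁−v₀)/dt = (1.2000, 3.4000, 2.1000)
Δω = ω₁−ω₀ = (-0.06700000, 0.30233333, 0.01260000)
gyro term ω₀×Iω₀ = (0.0036, -0.0014, -0.0126)
applied torque τ = (-0.0500, 0.1800, 0.0000)

F = (1.2000, 3.4000, 2.1000)
τ = (-0.0500, 0.1800, 0.0000)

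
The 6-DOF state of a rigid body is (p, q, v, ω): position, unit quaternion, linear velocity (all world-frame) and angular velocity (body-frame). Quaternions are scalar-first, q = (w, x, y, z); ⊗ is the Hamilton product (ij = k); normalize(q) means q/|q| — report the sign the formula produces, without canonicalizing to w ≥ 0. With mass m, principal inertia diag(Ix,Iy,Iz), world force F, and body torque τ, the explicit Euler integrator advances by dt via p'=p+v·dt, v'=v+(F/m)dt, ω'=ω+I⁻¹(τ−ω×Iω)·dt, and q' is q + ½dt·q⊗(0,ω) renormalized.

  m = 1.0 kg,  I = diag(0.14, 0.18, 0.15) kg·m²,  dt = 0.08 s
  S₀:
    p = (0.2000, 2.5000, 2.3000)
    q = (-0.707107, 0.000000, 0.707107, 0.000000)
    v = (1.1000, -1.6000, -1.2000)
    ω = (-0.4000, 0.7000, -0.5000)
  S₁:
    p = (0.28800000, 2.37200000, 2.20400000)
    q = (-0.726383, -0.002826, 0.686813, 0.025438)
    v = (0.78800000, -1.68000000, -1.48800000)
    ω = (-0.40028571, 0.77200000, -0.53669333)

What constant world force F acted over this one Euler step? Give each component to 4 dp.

velocity change Δv = (-0.31200000, -0.08000000, -0.28800000)
applied force F = (-3.9000, -1.0000, -3.6000)

F = (-3.9000, -1.0000, -3.6000)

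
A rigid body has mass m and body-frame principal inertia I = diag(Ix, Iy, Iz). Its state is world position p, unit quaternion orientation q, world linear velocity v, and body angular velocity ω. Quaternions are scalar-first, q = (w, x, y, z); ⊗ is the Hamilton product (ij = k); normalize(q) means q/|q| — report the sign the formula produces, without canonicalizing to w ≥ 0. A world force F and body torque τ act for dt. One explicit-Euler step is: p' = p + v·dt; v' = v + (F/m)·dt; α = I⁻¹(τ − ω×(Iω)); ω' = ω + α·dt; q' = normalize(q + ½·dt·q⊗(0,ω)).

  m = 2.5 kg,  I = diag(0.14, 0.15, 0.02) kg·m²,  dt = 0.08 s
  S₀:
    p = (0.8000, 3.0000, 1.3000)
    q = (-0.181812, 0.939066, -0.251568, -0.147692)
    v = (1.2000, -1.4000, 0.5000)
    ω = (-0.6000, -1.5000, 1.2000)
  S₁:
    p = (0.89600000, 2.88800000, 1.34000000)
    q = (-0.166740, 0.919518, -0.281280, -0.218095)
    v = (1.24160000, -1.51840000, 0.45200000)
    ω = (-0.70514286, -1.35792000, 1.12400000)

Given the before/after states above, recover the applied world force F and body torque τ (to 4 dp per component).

Δv = v₁−v₀ = (0.04160000, -0.11840000, -0.04800000)
F = m·Δv/dt = (1.3000, -3.7000, -1.5000)
ω₁ − ω₀ = (-0.10514286, 0.14208000, -0.07600000)
ω₀×(Iω₀) = (0.2340, -0.0864, 0.0090)
applied torque τ = (0.0500, 0.1800, -0.0100)

F = (1.3000, -3.7000, -1.5000)
τ = (0.0500, 0.1800, -0.0100)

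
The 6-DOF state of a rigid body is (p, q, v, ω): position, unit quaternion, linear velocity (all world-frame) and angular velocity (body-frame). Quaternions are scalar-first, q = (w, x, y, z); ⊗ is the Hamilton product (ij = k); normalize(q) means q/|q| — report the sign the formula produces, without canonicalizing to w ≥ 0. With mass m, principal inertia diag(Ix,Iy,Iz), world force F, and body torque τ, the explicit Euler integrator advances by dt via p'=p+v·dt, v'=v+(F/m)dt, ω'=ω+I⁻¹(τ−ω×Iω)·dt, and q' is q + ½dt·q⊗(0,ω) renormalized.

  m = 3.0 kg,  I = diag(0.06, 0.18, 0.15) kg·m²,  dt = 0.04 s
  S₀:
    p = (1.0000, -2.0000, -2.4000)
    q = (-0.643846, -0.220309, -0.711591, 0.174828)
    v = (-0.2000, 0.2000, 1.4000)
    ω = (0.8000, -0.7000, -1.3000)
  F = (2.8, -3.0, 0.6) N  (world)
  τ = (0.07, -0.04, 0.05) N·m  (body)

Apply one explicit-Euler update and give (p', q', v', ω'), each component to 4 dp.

a = F/m = (0.9333, -1.0000, 0.2000)
p + v·dt = (0.9920, -1.9920, -2.3440)
v + (F/m)dt = (-0.1627, 0.1600, 1.4080)
gyro term ω×Iω = (-0.0273, 0.0936, -0.0672)
α = I⁻¹(τ − ω×Iω) = (1.6217, -0.7422, 0.7813)
ω + α·dt = (0.8649, -0.7297, -1.2687)
2q̇ = q⊗(0,ω) = (-0.0945901, 0.5323711, 0.3041529, 1.5604889)
q' = normalize(q + ½dt·q⊗(0,ω)) = (-0.6454, -0.2095, -0.7051, 0.2059)

p' = (0.9920, -1.9920, -2.3440)
q' = (-0.6454, -0.2095, -0.7051, 0.2059)
v' = (-0.1627, 0.1600, 1.4080)
ω' = (0.8649, -0.7297, -1.2687)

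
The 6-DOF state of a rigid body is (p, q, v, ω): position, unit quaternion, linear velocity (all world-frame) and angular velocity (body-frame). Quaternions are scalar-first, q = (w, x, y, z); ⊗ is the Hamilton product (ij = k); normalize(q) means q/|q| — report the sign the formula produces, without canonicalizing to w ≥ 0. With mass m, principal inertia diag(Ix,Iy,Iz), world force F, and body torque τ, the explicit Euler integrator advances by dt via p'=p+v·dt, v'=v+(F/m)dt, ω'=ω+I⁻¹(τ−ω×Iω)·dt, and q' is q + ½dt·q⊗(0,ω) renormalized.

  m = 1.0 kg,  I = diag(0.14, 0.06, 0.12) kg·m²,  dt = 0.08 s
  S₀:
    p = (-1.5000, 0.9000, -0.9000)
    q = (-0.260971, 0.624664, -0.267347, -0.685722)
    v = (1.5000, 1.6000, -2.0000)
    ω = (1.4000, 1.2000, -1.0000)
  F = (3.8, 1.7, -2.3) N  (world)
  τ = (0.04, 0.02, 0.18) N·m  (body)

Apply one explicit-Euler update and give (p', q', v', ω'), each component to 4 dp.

α = I⁻¹(τ − ω×Iω) = (0.8000, 0.8000, 2.6200)
new body rate ω' = (1.4640, 1.2640, -0.7904)
2q̇ = q⊗(0,ω) = (-1.2394352, 0.7248540, -0.6485120, 1.3848536)
updated quaternion q' = (-0.3095, 0.6514, -0.2923, -0.6281)
a = F/m = (3.8000, 1.7000, -2.3000)
new position p' = (-1.3800, 1.0280, -1.0600)
v + (F/m)dt = (1.8040, 1.7360, -2.1840)

p' = (-1.3800, 1.0280, -1.0600)
q' = (-0.3095, 0.6514, -0.2923, -0.6281)
v' = (1.8040, 1.7360, -2.1840)
ω' = (1.4640, 1.2640, -0.7904)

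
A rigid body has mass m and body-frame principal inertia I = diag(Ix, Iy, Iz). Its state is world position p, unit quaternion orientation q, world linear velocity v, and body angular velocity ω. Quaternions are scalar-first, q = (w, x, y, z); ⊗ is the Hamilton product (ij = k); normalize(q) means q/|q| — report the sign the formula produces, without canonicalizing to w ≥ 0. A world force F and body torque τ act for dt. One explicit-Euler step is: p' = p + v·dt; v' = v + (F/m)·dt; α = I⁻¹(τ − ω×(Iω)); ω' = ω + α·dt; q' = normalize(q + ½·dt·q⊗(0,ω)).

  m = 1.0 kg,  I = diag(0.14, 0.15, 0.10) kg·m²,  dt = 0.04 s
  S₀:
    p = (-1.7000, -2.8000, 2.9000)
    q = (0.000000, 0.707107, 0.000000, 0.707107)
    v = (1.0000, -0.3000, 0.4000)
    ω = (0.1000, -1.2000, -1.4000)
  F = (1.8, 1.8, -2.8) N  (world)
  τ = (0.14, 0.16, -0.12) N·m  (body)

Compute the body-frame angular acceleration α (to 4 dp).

α = (1.6000, 1.1040, -1.1880)

ω×(Iω) gyroscopic = (-0.0840, -0.0056, -0.0012)
angular accel α = (1.6000, 1.1040, -1.1880)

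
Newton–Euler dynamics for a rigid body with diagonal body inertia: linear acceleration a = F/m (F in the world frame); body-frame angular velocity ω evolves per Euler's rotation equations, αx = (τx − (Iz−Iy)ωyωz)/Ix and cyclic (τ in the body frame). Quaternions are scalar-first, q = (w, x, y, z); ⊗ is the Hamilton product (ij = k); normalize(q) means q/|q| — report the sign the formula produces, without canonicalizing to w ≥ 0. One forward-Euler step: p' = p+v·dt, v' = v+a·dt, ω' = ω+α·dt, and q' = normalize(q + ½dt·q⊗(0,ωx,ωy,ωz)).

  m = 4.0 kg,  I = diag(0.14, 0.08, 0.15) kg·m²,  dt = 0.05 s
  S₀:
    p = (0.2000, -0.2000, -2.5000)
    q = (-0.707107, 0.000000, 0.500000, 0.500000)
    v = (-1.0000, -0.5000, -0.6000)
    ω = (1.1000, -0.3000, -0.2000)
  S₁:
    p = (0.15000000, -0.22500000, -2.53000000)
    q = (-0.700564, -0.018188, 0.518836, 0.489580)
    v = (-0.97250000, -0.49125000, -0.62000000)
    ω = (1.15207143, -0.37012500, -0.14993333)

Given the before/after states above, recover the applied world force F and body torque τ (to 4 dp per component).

F = (2.2000, 0.7000, -1.6000)
τ = (0.1500, -0.1100, 0.1700)

velocity change Δv = (0.02750000, 0.00875000, -0.02000000)
F = m·Δv/dt = (2.2000, 0.7000, -1.6000)
rate change Δω = (0.05207143, -0.07012500, 0.05006667)
ω₀×(Iω₀) = (0.0042, 0.0022, 0.0198)
applied torque τ = (0.1500, -0.1100, 0.1700)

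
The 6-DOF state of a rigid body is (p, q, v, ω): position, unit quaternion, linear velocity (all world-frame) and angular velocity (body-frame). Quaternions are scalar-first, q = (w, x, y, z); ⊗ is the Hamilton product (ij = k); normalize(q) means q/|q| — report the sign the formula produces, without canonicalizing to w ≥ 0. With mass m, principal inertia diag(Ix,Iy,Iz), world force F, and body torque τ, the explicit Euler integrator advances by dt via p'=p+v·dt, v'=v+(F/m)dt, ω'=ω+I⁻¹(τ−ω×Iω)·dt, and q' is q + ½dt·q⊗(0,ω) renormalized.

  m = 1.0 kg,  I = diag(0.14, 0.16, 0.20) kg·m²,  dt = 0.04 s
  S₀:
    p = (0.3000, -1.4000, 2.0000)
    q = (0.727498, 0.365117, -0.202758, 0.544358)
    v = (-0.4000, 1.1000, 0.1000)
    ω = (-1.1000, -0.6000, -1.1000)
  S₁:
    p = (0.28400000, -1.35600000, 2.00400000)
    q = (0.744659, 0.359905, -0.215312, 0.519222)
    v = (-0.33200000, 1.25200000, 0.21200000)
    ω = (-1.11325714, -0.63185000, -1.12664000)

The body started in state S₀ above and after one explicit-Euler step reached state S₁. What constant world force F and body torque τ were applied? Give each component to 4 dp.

F = (1.7000, 3.8000, 2.8000)
τ = (-0.0200, -0.2000, -0.1200)

Δω = ω₁−ω₀ = (-0.01325714, -0.03185000, -0.02664000)
τ = I·(Δω/dt) + ω₀×(Iω₀) = (-0.0200, -0.2000, -0.1200)
velocity change Δv = (0.06800000, 0.15200000, 0.11200000)
applied force F = (1.7000, 3.8000, 2.8000)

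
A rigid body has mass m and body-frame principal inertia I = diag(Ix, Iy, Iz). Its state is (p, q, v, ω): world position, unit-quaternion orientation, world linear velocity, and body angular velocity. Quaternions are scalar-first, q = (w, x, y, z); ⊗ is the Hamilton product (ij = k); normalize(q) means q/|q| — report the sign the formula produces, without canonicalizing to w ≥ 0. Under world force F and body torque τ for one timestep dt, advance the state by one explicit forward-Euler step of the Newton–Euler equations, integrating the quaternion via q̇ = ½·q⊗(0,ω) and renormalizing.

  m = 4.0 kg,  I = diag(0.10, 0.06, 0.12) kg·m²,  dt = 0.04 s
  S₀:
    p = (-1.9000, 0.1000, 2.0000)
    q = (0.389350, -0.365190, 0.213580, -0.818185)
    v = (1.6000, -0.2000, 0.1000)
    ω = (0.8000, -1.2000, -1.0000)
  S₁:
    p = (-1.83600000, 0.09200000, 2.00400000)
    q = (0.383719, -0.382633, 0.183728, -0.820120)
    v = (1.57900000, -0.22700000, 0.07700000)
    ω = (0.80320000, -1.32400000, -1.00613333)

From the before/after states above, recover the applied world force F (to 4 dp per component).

Δv = v₁−v₀ = (-0.02100000, -0.02700000, -0.02300000)
applied force F = (-2.1000, -2.7000, -2.3000)

F = (-2.1000, -2.7000, -2.3000)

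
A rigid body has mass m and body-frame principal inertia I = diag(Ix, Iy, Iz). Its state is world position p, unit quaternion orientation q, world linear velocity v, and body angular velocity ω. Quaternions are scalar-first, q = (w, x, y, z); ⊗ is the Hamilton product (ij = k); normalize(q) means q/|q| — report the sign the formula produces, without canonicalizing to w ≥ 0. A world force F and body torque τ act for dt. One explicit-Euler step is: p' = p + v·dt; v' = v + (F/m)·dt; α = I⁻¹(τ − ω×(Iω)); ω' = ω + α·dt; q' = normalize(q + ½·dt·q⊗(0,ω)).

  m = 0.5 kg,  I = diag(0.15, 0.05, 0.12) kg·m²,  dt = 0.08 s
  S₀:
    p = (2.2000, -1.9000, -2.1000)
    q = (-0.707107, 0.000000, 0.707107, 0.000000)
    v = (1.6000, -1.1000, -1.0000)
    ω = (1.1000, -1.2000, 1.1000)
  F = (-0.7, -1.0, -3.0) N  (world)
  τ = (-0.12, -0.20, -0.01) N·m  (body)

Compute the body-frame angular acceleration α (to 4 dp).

precession coupling ω×(Iω) = (-0.0924, 0.0363, 0.1320)
angular accel α = (-0.1840, -4.7260, -1.1833)

α = (-0.1840, -4.7260, -1.1833)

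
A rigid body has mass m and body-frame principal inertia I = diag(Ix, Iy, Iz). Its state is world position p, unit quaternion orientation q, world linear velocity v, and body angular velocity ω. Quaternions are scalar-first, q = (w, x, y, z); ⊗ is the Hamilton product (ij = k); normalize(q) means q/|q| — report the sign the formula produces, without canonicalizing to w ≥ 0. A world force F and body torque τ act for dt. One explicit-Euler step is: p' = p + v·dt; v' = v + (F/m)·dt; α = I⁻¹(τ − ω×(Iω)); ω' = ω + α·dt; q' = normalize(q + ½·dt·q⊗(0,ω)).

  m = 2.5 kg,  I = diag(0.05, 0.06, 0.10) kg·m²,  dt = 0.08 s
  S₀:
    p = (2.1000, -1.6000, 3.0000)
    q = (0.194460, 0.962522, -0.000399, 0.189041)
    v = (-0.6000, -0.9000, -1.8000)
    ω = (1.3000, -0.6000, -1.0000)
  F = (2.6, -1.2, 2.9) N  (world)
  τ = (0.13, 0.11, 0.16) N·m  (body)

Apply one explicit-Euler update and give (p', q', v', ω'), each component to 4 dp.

gyro term ω×Iω = (0.0240, 0.0650, -0.0078)
α = I⁻¹(τ − ω×Iω) = (2.1200, 0.7500, 1.6780)
ω + α·dt = (1.4696, -0.5400, -0.8658)
2q̇ = q⊗(0,ω) = (-1.0624770, 0.3666216, 1.0915993, -0.7714545)
q' = normalize(q + ½dt·q⊗(0,ω)) = (0.1516, 0.9748, 0.0432, 0.1578)
a = F/m = (1.0400, -0.4800, 1.1600)
p' = p + v·dt = (2.0520, -1.6720, 2.8560)
new velocity v' = (-0.5168, -0.9384, -1.7072)

p' = (2.0520, -1.6720, 2.8560)
q' = (0.1516, 0.9748, 0.0432, 0.1578)
v' = (-0.5168, -0.9384, -1.7072)
ω' = (1.4696, -0.5400, -0.8658)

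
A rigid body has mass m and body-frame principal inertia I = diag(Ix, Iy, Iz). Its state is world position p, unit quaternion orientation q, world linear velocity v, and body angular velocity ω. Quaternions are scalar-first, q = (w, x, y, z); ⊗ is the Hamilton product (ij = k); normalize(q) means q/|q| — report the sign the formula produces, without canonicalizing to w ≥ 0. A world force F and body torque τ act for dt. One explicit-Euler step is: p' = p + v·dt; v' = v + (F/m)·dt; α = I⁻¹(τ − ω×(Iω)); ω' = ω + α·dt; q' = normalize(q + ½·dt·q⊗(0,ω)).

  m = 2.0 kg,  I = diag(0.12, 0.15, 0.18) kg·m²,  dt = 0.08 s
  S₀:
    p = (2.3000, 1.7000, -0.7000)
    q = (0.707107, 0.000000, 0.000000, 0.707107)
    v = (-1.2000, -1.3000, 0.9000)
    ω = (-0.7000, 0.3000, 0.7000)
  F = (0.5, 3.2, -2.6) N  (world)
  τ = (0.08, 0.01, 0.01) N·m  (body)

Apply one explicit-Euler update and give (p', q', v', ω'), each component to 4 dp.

a = (0.2500, 1.6000, -1.3000)
new position p' = (2.2040, 1.5960, -0.6280)
v' = v + a·dt = (-1.1800, -1.1720, 0.7960)
ω×(Iω) gyroscopic = (0.0063, 0.0294, -0.0063)
angular accel α = (0.6142, -0.1293, 0.0906)
new body rate ω' = (-0.6509, 0.2897, 0.7072)
2q̇ = q⊗(0,ω) = (-0.4949749, -0.7071070, -0.2828428, 0.4949749)
q' = normalize(q + ½dt·q⊗(0,ω)) = (0.6867, -0.0283, -0.0113, 0.7263)

p' = (2.2040, 1.5960, -0.6280)
q' = (0.6867, -0.0283, -0.0113, 0.7263)
v' = (-1.1800, -1.1720, 0.7960)
ω' = (-0.6509, 0.2897, 0.7072)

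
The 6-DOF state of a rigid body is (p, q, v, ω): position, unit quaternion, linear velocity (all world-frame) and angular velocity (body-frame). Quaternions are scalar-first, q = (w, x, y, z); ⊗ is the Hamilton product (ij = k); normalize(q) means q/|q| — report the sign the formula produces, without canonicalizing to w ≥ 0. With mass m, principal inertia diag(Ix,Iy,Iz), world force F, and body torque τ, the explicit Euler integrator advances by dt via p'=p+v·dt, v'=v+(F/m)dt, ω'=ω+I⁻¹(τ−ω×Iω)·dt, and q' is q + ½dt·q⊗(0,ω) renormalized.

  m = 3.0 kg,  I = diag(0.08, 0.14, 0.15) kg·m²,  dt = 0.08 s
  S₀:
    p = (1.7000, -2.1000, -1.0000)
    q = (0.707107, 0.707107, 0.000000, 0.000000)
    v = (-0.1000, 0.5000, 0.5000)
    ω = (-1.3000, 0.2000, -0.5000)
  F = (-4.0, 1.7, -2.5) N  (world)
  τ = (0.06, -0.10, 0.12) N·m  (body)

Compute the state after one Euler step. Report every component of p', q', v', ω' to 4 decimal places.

p' = (1.6920, -2.0600, -0.9600)
q' = (0.7427, 0.6693, 0.0198, -0.0085)
v' = (-0.2067, 0.5453, 0.4333)
ω' = (-1.2390, 0.1689, -0.4277)

new position p' = (1.6920, -2.0600, -0.9600)
v' = v + a·dt = (-0.2067, 0.5453, 0.4333)
(τ − ω×Iω)/I = (0.7625, -0.3893, 0.9040)
ω' = ω + α·dt = (-1.2390, 0.1689, -0.4277)
2q̇ = q⊗(0,ω) = (0.9192391, -0.9192391, 0.4949749, -0.2121321)
q + ½dt·q⊗(0,ω), renormalized = (0.7427, 0.6693, 0.0198, -0.0085)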